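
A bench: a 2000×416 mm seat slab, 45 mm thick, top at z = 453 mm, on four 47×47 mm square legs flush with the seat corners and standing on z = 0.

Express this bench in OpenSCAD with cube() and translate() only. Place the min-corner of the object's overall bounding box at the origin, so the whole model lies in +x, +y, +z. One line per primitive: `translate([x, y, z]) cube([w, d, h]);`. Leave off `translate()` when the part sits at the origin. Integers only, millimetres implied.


translate([0, 0, 408]) cube([2000, 416, 45]);
cube([47, 47, 408]);
translate([0, 369, 0]) cube([47, 47, 408]);
translate([1953, 0, 0]) cube([47, 47, 408]);
translate([1953, 369, 0]) cube([47, 47, 408]);


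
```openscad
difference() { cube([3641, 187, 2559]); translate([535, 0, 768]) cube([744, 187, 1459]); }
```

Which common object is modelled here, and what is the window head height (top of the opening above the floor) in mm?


A wall with a window opening. The window head height is 2227 mm.

A wall with a rectangular opening subtracted — a window. Sill at z = 768, opening 1459 mm tall, so the head is at 768 + 1459 = 2227 mm.


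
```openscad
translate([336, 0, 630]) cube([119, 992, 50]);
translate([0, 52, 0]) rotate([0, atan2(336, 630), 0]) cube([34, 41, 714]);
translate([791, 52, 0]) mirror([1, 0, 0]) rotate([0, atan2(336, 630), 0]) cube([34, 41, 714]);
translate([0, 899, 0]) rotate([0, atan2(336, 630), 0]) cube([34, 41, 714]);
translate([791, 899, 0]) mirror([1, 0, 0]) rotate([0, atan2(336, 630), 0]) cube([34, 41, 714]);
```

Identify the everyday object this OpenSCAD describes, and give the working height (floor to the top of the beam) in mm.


A sawhorse. The overall height is 680 mm.

A beam across two mirrored pairs of raked legs — a sawhorse. The beam's underside is at z = 630 (matching the legs' vertical rise in atan2(336, 630)) and the beam is 50 mm tall, so its top is at 630 + 50 = 680 mm. The raked legs top out at the beam's underside, so that is the highest point.


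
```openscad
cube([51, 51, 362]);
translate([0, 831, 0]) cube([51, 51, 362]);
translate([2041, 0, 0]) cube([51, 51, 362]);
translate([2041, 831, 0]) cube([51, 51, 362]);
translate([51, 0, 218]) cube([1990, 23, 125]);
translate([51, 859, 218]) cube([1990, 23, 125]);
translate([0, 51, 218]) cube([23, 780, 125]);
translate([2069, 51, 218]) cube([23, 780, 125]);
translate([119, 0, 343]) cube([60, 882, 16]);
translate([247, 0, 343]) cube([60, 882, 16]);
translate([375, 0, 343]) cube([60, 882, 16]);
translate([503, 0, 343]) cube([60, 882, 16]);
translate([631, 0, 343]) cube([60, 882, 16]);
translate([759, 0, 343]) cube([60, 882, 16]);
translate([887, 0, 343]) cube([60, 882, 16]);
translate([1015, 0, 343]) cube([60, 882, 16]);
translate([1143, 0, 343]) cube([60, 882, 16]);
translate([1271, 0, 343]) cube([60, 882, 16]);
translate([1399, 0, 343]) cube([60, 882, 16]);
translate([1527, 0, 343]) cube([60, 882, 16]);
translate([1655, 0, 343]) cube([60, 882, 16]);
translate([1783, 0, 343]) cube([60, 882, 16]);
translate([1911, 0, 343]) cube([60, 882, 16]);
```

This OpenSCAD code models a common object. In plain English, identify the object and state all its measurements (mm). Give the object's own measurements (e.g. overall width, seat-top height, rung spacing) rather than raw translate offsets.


A bed frame 2092 mm long (x) by 882 mm wide (y). Four 51×51 mm corner posts, 362 mm tall, at the corners of the footprint. Four rails of 23 mm thickness and 125 mm height run between adjacent posts with their undersides at z = 218 mm, their outer faces flush with the outside of the frame (the two x-running rails run between the posts' inner faces; the two y-running rails run between the posts' inner faces). 15 slats, each 60 mm wide (x) and 16 mm thick, lie across the top of the two x-running rails, running the full 882 mm width of the frame in y; along x they sit between the end posts with a 68 mm gap after the −x posts and between neighbouring slats, leaving 70 mm before the +x posts.


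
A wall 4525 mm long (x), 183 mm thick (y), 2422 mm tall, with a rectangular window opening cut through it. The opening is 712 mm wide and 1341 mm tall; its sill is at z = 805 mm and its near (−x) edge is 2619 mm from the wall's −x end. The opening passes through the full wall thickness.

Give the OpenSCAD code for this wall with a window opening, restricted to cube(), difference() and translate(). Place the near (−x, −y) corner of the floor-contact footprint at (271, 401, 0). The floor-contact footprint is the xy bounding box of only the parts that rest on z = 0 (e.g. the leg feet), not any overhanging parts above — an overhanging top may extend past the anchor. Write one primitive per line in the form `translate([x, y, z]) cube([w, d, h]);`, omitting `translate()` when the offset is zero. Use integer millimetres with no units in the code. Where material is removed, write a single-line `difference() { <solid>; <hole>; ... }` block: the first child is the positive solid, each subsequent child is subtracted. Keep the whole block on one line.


difference() { translate([271, 401, 0]) cube([4525, 183, 2422]); translate([2890, 401, 805]) cube([712, 183, 1341]); }


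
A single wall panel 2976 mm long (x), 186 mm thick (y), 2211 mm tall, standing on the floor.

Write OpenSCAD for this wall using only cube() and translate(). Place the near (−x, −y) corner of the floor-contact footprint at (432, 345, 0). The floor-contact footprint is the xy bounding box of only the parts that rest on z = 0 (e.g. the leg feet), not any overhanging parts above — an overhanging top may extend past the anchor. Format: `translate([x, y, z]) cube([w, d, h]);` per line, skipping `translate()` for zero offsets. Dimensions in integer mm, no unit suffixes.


translate([432, 345, 0]) cube([2976, 186, 2211]);


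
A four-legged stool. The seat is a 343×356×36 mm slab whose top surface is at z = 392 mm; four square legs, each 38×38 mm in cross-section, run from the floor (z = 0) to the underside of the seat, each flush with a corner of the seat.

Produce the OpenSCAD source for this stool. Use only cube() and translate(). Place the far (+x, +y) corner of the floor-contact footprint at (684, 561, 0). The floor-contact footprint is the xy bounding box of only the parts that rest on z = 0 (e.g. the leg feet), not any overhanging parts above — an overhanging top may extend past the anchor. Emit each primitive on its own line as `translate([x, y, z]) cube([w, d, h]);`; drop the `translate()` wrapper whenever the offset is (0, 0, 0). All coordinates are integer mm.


translate([341, 205, 356]) cube([343, 356, 36]);
translate([341, 205, 0]) cube([38, 38, 356]);
translate([646, 205, 0]) cube([38, 38, 356]);
translate([341, 523, 0]) cube([38, 38, 356]);
translate([646, 523, 0]) cube([38, 38, 356]);


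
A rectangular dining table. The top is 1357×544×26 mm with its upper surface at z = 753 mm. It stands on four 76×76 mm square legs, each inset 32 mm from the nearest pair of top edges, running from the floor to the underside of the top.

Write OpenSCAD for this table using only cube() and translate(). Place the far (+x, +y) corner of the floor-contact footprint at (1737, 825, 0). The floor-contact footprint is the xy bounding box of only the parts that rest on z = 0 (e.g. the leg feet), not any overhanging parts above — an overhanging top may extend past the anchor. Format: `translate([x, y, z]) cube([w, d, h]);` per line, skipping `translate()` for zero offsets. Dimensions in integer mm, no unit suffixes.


translate([412, 313, 727]) cube([1357, 544, 26]);
translate([444, 345, 0]) cube([76, 76, 727]);
translate([1661, 345, 0]) cube([76, 76, 727]);
translate([444, 749, 0]) cube([76, 76, 727]);
translate([1661, 749, 0]) cube([76, 76, 727]);


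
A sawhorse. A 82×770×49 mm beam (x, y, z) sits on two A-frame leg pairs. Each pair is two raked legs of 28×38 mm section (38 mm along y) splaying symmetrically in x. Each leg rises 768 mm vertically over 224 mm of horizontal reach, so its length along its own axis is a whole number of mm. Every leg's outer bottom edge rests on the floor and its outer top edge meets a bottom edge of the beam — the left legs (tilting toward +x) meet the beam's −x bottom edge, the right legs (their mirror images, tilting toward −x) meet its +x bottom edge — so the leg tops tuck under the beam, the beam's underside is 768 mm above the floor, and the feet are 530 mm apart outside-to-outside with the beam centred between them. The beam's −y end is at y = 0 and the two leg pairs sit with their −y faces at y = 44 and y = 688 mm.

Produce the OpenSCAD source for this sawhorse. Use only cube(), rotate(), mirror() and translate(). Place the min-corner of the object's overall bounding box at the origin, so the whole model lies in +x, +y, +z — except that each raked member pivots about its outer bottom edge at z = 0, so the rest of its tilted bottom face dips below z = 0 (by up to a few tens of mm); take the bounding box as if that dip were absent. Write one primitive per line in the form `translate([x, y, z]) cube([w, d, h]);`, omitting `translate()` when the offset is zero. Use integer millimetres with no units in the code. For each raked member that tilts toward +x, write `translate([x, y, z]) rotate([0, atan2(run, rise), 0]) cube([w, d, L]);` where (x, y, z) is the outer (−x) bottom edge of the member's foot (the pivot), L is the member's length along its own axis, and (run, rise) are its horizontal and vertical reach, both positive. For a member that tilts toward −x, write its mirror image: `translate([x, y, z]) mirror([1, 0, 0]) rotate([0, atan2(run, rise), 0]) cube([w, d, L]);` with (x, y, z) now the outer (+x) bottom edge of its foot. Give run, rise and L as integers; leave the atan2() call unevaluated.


// leg length = √(224² + 768²) = 800
// right-leg outer foot x = 2·224 + 82 = 530
// beam min-corner = (224, 0, 768)
translate([224, 0, 768]) cube([82, 770, 49]);
translate([0, 44, 0]) rotate([0, atan2(224, 768), 0]) cube([28, 38, 800]);
translate([530, 44, 0]) mirror([1, 0, 0]) rotate([0, atan2(224, 768), 0]) cube([28, 38, 800]);
translate([0, 688, 0]) rotate([0, atan2(224, 768), 0]) cube([28, 38, 800]);
translate([530, 688, 0]) mirror([1, 0, 0]) rotate([0, atan2(224, 768), 0]) cube([28, 38, 800]);


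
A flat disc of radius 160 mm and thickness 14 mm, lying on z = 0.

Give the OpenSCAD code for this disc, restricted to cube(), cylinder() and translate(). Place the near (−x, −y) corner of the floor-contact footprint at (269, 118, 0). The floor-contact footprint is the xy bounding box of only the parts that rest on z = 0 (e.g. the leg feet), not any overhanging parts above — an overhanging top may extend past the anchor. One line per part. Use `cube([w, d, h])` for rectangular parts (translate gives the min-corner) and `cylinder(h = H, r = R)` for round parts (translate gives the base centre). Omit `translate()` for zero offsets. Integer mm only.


translate([429, 278, 0]) cylinder(h = 14, r = 160);


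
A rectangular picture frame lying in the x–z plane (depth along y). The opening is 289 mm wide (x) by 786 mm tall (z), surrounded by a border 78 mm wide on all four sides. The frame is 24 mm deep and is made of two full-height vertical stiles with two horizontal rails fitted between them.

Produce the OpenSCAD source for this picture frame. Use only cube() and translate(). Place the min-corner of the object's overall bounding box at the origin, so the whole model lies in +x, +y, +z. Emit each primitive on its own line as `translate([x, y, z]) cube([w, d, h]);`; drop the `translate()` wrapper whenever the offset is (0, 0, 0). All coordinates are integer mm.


cube([78, 24, 942]);
translate([367, 0, 0]) cube([78, 24, 942]);
translate([78, 0, 0]) cube([289, 24, 78]);
translate([78, 0, 864]) cube([289, 24, 78]);


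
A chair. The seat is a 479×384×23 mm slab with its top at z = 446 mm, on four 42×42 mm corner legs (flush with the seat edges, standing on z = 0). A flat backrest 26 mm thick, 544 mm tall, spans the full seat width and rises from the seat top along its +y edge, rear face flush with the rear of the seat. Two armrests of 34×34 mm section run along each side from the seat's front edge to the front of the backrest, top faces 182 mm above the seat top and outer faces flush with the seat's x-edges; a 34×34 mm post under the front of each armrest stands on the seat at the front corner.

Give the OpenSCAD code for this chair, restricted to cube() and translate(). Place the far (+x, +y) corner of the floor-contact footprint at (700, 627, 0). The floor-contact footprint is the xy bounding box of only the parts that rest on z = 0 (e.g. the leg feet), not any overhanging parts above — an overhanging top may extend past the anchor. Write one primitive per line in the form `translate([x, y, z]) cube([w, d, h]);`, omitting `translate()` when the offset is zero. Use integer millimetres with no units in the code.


translate([221, 243, 423]) cube([479, 384, 23]);
translate([221, 243, 0]) cube([42, 42, 423]);
translate([658, 243, 0]) cube([42, 42, 423]);
translate([221, 585, 0]) cube([42, 42, 423]);
translate([658, 585, 0]) cube([42, 42, 423]);
translate([221, 601, 446]) cube([479, 26, 544]);
translate([221, 243, 594]) cube([34, 358, 34]);
translate([666, 243, 594]) cube([34, 358, 34]);
translate([221, 243, 446]) cube([34, 34, 148]);
translate([666, 243, 446]) cube([34, 34, 148]);


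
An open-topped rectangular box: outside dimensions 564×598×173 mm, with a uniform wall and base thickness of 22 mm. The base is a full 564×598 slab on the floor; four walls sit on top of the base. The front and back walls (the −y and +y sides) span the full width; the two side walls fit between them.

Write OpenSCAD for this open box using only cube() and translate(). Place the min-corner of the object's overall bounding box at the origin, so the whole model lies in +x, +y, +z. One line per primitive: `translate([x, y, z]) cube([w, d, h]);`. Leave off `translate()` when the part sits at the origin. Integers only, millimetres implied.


cube([564, 598, 22]);
translate([0, 0, 22]) cube([564, 22, 151]);
translate([0, 576, 22]) cube([564, 22, 151]);
translate([0, 22, 22]) cube([22, 554, 151]);
translate([542, 22, 22]) cube([22, 554, 151]);


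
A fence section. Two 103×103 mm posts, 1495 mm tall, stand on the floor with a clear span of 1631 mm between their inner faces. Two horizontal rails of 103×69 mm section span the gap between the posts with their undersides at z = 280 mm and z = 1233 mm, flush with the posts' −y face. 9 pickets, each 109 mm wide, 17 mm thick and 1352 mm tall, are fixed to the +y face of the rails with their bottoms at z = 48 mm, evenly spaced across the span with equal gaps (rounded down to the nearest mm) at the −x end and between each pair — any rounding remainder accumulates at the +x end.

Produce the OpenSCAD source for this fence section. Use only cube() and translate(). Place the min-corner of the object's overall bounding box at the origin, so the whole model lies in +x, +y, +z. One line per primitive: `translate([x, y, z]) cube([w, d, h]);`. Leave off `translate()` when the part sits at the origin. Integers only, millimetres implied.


cube([103, 103, 1495]);
translate([1734, 0, 0]) cube([103, 103, 1495]);
translate([103, 0, 280]) cube([1631, 103, 69]);
translate([103, 0, 1233]) cube([1631, 103, 69]);
translate([168, 103, 48]) cube([109, 17, 1352]);
translate([342, 103, 48]) cube([109, 17, 1352]);
translate([516, 103, 48]) cube([109, 17, 1352]);
translate([690, 103, 48]) cube([109, 17, 1352]);
translate([864, 103, 48]) cube([109, 17, 1352]);
translate([1038, 103, 48]) cube([109, 17, 1352]);
translate([1212, 103, 48]) cube([109, 17, 1352]);
translate([1386, 103, 48]) cube([109, 17, 1352]);
translate([1560, 103, 48]) cube([109, 17, 1352]);


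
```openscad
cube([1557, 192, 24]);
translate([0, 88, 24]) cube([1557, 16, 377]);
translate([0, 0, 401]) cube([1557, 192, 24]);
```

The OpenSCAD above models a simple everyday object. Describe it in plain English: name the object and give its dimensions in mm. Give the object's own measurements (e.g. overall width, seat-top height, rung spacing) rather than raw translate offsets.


An I-beam lying along x, 1557 mm long. Overall section height 425 mm. Two flanges 192 mm wide (y) and 24 mm thick, one on the floor and one at the top; a web 16 mm thick runs between them, centred on the flange width.


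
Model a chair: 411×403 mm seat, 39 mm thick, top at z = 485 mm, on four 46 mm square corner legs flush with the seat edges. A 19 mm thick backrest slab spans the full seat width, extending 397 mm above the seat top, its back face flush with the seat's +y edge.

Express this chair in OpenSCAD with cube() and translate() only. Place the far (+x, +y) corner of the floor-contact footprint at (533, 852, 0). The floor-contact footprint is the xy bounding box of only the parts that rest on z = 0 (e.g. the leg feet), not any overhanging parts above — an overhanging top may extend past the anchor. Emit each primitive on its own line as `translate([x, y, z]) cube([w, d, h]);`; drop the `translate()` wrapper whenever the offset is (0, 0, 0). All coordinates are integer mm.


translate([122, 449, 446]) cube([411, 403, 39]);
translate([122, 449, 0]) cube([46, 46, 446]);
translate([487, 449, 0]) cube([46, 46, 446]);
translate([122, 806, 0]) cube([46, 46, 446]);
translate([487, 806, 0]) cube([46, 46, 446]);
translate([122, 833, 485]) cube([411, 19, 397]);


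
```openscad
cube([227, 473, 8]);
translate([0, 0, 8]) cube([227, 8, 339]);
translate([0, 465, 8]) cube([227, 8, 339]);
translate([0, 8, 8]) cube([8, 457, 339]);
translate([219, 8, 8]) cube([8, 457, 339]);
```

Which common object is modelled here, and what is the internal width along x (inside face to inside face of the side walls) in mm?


An open box. The internal width is 211 mm.

A 227×473 base slab with four walls standing on it — an open box. The base is 227 mm wide and the walls are 8 mm thick, so the internal width is 227 − 2 × 8 = 211 mm.


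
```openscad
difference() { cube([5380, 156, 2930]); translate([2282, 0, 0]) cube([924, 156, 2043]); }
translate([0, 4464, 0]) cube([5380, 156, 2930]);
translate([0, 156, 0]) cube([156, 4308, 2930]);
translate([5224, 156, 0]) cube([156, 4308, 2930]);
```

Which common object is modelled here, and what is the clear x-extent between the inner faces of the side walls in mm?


A single room. The interior width is 5068 mm.

Four walls enclosing a rectangle with a door in the front wall — a room. Outside width 5380 minus two 156 mm walls gives 5068 mm.


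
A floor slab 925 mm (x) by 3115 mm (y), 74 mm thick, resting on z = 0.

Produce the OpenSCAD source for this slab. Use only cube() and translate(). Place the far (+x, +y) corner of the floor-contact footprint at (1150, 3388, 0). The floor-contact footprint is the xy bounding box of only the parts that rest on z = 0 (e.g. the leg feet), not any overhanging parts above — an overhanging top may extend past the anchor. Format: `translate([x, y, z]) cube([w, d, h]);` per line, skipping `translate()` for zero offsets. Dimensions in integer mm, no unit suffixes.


translate([225, 273, 0]) cube([925, 3115, 74]);


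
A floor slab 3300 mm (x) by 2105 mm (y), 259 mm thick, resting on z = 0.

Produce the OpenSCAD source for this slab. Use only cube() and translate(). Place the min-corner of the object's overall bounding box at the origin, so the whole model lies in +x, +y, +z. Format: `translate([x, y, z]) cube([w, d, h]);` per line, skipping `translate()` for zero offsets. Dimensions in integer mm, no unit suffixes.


cube([3300, 2105, 259]);


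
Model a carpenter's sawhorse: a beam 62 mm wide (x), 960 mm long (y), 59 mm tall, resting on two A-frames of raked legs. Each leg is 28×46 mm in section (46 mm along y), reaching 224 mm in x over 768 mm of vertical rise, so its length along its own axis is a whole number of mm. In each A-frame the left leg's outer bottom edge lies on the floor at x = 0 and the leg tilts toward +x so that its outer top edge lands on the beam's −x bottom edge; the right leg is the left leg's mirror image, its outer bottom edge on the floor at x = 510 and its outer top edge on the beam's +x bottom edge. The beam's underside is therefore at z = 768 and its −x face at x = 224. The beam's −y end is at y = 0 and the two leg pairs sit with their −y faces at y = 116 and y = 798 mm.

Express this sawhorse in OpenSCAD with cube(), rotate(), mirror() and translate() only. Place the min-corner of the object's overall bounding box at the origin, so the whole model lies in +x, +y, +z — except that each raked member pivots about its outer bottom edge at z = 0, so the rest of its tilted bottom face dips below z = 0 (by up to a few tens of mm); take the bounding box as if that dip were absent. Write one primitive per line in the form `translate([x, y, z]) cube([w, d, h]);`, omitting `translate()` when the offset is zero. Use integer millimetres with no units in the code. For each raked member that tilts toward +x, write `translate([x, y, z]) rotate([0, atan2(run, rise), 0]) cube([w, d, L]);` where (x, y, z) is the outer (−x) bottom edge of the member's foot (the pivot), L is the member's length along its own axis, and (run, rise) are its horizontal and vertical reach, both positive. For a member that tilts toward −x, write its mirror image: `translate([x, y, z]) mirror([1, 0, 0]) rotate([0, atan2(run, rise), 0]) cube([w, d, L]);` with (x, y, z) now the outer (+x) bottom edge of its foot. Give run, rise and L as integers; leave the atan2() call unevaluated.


translate([224, 0, 768]) cube([62, 960, 59]);
translate([0, 116, 0]) rotate([0, atan2(224, 768), 0]) cube([28, 46, 800]);
translate([510, 116, 0]) mirror([1, 0, 0]) rotate([0, atan2(224, 768), 0]) cube([28, 46, 800]);
translate([0, 798, 0]) rotate([0, atan2(224, 768), 0]) cube([28, 46, 800]);
translate([510, 798, 0]) mirror([1, 0, 0]) rotate([0, atan2(224, 768), 0]) cube([28, 46, 800]);


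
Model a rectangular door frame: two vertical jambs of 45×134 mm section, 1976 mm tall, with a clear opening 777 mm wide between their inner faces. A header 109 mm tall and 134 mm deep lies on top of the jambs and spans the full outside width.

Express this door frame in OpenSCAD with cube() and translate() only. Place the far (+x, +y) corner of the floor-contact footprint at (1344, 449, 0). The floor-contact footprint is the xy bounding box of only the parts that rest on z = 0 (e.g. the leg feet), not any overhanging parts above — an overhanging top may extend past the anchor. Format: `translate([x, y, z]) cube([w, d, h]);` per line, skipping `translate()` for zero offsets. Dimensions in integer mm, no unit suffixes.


translate([477, 315, 0]) cube([45, 134, 1976]);
translate([1299, 315, 0]) cube([45, 134, 1976]);
translate([477, 315, 1976]) cube([867, 134, 109]);


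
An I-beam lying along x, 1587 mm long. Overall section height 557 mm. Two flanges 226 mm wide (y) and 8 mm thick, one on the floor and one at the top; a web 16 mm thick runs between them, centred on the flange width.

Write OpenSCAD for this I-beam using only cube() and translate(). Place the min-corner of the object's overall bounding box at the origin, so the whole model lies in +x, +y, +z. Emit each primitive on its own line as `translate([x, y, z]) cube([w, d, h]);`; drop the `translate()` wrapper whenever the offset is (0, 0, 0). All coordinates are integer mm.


cube([1587, 226, 8]);
translate([0, 105, 8]) cube([1587, 16, 541]);
translate([0, 0, 549]) cube([1587, 226, 8]);


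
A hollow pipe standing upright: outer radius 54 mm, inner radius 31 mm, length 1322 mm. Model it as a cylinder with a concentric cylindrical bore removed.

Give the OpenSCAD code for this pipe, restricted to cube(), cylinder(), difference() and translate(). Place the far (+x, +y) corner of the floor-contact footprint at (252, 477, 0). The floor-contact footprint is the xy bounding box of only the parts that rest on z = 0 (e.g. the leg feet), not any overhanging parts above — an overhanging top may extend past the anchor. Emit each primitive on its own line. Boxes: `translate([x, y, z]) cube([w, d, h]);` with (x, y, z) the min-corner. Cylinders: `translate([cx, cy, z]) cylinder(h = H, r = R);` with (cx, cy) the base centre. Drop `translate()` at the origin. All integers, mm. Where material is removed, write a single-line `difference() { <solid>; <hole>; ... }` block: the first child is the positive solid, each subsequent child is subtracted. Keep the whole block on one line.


difference() { translate([198, 423, 0]) cylinder(h = 1322, r = 54); translate([198, 423, 0]) cylinder(h = 1322, r = 31); }


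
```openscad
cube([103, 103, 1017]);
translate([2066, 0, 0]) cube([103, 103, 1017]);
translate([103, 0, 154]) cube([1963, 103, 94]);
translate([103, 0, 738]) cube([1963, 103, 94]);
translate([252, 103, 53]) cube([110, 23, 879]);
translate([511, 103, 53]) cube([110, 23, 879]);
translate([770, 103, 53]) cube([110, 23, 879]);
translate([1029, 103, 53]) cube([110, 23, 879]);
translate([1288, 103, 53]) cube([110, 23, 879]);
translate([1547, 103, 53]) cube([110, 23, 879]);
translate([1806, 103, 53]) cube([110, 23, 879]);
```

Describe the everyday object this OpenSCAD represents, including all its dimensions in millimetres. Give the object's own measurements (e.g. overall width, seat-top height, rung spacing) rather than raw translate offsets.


A fence section. Two 103×103 mm posts, 1017 mm tall, stand on the floor with a clear span of 1963 mm between their inner faces. Two horizontal rails of 103×94 mm section span the gap between the posts with their undersides at z = 154 mm and z = 738 mm, flush with the posts' −y face. 7 pickets, each 110 mm wide, 23 mm thick and 879 mm tall, are fixed to the +y face of the rails with their bottoms at z = 53 mm, spaced across the span with a 149 mm gap after the −x post and between neighbouring pickets, with 150 mm left before the +x post.


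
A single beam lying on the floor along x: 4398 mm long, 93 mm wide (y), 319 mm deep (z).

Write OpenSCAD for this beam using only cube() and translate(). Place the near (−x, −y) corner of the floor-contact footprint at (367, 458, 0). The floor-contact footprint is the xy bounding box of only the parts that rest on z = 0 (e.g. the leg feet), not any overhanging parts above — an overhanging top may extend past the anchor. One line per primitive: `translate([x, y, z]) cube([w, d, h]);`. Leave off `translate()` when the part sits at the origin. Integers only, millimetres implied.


translate([367, 458, 0]) cube([4398, 93, 319]);


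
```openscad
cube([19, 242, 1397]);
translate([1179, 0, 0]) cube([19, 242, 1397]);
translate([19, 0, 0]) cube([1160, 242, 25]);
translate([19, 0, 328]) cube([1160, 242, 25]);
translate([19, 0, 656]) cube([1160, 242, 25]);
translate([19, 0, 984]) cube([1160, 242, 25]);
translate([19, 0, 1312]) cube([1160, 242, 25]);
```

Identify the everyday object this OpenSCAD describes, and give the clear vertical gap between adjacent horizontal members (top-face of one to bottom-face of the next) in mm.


A bookshelf. The clear shelf gap is 303 mm.

Two tall side panels with 5 horizontal boards between them — a bookshelf. The first two shelf undersides are at z = 0 and z = 328; with shelf thickness 25, the clear gap is 328 − 0 − 25 = 303 mm.


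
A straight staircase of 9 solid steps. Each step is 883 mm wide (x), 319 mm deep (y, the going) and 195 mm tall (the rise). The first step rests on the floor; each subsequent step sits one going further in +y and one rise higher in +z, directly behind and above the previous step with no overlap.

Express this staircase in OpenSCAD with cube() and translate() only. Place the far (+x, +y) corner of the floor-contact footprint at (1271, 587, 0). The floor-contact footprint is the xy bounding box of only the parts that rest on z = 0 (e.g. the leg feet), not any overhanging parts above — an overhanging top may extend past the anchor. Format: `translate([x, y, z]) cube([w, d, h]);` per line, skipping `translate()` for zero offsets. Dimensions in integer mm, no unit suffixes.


translate([388, 268, 0]) cube([883, 319, 195]);
translate([388, 587, 195]) cube([883, 319, 195]);
translate([388, 906, 390]) cube([883, 319, 195]);
translate([388, 1225, 585]) cube([883, 319, 195]);
translate([388, 1544, 780]) cube([883, 319, 195]);
translate([388, 1863, 975]) cube([883, 319, 195]);
translate([388, 2182, 1170]) cube([883, 319, 195]);
translate([388, 2501, 1365]) cube([883, 319, 195]);
translate([388, 2820, 1560]) cube([883, 319, 195]);


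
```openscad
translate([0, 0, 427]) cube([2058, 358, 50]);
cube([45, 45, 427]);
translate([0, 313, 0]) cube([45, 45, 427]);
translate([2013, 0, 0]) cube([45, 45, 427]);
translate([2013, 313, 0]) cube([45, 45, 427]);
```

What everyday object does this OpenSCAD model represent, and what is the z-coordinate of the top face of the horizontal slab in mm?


A bench. The seat-top height is 477 mm.

A long slab on four corner posts — a bench. The slab sits at z = 427 with thickness 50, so the top is 427 + 50 = 477 mm.


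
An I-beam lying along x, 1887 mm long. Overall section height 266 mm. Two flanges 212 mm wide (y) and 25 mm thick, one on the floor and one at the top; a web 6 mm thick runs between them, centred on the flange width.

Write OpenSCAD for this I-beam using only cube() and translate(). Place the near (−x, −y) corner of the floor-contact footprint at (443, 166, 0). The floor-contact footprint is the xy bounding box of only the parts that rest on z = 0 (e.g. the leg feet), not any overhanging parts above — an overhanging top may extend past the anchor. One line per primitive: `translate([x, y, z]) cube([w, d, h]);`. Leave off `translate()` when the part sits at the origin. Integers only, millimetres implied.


translate([443, 166, 0]) cube([1887, 212, 25]);
translate([443, 269, 25]) cube([1887, 6, 216]);
translate([443, 166, 241]) cube([1887, 212, 25]);


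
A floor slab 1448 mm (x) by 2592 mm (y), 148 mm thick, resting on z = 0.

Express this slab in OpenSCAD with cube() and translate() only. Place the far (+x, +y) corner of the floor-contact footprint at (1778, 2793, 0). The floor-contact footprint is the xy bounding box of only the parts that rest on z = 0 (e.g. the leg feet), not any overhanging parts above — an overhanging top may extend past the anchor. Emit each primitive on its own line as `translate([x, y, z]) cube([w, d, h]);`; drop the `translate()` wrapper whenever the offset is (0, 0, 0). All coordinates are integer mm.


translate([330, 201, 0]) cube([1448, 2592, 148]);


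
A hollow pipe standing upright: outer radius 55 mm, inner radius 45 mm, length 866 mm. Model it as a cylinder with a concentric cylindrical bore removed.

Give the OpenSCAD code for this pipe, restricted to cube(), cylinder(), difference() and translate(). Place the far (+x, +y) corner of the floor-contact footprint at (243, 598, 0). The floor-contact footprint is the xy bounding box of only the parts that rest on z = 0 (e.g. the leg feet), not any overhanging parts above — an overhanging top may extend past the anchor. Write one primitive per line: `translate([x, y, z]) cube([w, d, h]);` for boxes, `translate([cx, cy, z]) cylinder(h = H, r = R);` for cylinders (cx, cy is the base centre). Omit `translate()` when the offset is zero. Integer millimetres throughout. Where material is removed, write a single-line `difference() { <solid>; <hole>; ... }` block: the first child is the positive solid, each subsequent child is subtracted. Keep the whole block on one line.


difference() { translate([188, 543, 0]) cylinder(h = 866, r = 55); translate([188, 543, 0]) cylinder(h = 866, r = 45); }


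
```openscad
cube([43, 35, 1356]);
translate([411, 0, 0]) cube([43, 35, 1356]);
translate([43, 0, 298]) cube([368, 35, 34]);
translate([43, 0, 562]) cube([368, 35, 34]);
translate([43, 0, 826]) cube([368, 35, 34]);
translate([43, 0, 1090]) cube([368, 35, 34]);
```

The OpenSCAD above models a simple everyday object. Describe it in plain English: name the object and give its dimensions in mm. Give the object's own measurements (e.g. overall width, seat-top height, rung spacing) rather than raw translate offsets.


A straight ladder. Two 43×35 mm vertical rails, 1356 mm tall, stand 454 mm apart (outside-to-outside) with their front faces coplanar on the −y side. 4 rungs, each 35 mm deep and 34 mm tall, span between the inner faces of the rails, front faces flush with the rails. The lowest rung's underside is at z = 298 mm and rungs are spaced 264 mm apart (underside to underside).


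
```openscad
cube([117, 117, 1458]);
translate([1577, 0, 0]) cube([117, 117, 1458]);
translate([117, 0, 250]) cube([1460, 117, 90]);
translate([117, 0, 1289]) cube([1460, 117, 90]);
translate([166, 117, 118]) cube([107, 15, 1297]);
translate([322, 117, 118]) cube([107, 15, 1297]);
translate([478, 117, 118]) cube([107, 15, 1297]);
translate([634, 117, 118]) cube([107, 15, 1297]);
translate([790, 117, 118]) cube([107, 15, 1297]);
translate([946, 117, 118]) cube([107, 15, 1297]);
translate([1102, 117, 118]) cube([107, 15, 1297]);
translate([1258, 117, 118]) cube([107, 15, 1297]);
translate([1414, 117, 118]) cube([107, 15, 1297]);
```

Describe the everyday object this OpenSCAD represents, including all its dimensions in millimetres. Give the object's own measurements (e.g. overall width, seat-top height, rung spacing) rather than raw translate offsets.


A fence section. Two 117×117 mm posts, 1458 mm tall, stand on the floor with a clear span of 1460 mm between their inner faces. Two horizontal rails of 117×90 mm section span the gap between the posts with their undersides at z = 250 mm and z = 1289 mm, flush with the posts' −y face. 9 pickets, each 107 mm wide, 15 mm thick and 1297 mm tall, are fixed to the +y face of the rails with their bottoms at z = 118 mm, spaced across the span with a 49 mm gap after the −x post and between neighbouring pickets, with 56 mm left before the +x post.


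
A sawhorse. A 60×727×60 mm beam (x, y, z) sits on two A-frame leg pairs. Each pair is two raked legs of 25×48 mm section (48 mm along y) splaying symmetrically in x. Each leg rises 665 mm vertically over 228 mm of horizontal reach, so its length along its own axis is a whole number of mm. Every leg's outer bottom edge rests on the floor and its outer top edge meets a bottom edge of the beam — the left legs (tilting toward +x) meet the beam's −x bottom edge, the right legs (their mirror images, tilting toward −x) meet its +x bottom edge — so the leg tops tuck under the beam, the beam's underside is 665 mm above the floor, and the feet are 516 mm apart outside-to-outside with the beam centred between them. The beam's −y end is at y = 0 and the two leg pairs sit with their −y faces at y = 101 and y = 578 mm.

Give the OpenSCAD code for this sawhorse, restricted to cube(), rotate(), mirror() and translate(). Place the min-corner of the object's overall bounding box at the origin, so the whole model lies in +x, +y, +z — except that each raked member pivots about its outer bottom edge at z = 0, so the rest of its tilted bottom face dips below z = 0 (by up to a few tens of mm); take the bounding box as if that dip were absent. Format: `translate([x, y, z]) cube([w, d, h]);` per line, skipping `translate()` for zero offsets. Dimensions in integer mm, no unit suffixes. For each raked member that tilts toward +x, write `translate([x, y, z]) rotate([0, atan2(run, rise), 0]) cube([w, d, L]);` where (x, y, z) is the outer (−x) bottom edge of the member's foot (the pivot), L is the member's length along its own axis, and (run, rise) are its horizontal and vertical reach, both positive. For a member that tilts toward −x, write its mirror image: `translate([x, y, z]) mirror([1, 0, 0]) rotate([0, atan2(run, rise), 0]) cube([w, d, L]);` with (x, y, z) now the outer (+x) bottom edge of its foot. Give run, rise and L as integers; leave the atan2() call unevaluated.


// leg length = √(228² + 665²) = 703
// right-leg outer foot x = 2·228 + 60 = 516
// beam min-corner = (228, 0, 665)
translate([228, 0, 665]) cube([60, 727, 60]);
translate([0, 101, 0]) rotate([0, atan2(228, 665), 0]) cube([25, 48, 703]);
translate([516, 101, 0]) mirror([1, 0, 0]) rotate([0, atan2(228, 665), 0]) cube([25, 48, 703]);
translate([0, 578, 0]) rotate([0, atan2(228, 665), 0]) cube([25, 48, 703]);
translate([516, 578, 0]) mirror([1, 0, 0]) rotate([0, atan2(228, 665), 0]) cube([25, 48, 703]);


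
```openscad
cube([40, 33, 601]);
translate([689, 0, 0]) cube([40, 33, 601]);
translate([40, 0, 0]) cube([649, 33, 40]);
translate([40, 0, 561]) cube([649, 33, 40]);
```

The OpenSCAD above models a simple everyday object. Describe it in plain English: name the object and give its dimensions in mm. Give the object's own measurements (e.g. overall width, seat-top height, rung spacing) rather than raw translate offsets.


A rectangular picture frame lying in the x–z plane (depth along y). The opening is 649 mm wide (x) by 521 mm tall (z), surrounded by a border 40 mm wide on all four sides. The frame is 33 mm deep and is made of two full-height vertical stiles with two horizontal rails fitted between them.


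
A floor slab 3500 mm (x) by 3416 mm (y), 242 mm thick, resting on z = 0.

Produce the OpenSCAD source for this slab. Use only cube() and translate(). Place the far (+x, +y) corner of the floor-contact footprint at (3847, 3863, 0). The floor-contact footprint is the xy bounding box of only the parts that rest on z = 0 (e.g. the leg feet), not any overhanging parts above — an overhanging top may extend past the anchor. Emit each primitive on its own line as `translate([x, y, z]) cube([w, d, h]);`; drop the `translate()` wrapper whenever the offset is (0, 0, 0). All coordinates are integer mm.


translate([347, 447, 0]) cube([3500, 3416, 242]);


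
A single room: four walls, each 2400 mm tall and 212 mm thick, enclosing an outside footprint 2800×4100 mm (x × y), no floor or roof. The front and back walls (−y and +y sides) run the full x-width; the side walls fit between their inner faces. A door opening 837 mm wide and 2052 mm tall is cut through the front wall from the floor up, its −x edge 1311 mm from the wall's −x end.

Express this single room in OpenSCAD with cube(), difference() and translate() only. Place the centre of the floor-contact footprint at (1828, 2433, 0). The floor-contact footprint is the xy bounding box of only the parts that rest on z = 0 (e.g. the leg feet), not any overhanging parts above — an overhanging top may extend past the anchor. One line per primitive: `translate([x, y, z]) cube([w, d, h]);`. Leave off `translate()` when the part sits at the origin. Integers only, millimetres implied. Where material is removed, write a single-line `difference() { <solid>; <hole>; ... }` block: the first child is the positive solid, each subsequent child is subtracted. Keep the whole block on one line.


difference() { translate([428, 383, 0]) cube([2800, 212, 2400]); translate([1739, 383, 0]) cube([837, 212, 2052]); }
translate([428, 4271, 0]) cube([2800, 212, 2400]);
translate([428, 595, 0]) cube([212, 3676, 2400]);
translate([3016, 595, 0]) cube([212, 3676, 2400]);


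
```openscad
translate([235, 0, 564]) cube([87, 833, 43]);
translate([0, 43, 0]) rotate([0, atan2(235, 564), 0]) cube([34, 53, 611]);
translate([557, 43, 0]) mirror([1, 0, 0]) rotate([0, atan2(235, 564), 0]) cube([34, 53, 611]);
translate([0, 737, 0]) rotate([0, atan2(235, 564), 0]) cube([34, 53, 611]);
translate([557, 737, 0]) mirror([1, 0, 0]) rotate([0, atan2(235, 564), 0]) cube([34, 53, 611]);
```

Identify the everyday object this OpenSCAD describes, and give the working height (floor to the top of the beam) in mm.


A sawhorse. The overall height is 607 mm.

A beam across two mirrored pairs of raked legs — a sawhorse. The beam's underside is at z = 564 (matching the legs' vertical rise in atan2(235, 564)) and the beam is 43 mm tall, so its top is at 564 + 43 = 607 mm. The raked legs top out at the beam's underside, so that is the highest point.


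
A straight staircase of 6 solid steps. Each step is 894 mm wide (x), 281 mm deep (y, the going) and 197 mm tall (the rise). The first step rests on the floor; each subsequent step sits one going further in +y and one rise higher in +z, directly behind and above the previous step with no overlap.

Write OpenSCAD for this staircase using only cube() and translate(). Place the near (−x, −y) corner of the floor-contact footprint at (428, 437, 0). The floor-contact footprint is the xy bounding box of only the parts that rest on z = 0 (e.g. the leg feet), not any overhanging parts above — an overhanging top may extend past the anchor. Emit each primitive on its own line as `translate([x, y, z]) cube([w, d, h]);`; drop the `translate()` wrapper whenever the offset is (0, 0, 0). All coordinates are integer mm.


translate([428, 437, 0]) cube([894, 281, 197]);
translate([428, 718, 197]) cube([894, 281, 197]);
translate([428, 999, 394]) cube([894, 281, 197]);
translate([428, 1280, 591]) cube([894, 281, 197]);
translate([428, 1561, 788]) cube([894, 281, 197]);
translate([428, 1842, 985]) cube([894, 281, 197]);
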